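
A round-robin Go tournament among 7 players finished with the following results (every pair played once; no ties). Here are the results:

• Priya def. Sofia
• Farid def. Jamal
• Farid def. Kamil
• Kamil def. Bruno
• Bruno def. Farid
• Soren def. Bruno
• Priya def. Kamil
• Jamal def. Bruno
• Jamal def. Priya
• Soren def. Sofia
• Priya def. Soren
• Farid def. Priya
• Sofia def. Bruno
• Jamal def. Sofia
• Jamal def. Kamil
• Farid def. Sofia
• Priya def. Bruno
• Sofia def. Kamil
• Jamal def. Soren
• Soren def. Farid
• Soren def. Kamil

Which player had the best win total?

Jamal

Win totals: Jamal 5, Soren 4, Farid 4, Bruno 1, Sofia 2, Priya 4, Kamil 1.
Jamal leads with 5 wins (next highest: 4).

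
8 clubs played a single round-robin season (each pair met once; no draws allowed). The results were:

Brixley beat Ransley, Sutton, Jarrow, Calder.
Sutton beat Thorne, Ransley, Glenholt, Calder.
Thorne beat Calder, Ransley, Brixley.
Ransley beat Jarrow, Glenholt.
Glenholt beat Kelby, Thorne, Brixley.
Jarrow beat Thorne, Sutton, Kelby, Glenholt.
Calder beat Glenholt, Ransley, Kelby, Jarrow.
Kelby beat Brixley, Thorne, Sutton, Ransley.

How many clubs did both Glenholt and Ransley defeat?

0

Glenholt beat: Brixley, Kelby, Thorne.
Ransley beat: Jarrow, Glenholt.
No one was beaten by both.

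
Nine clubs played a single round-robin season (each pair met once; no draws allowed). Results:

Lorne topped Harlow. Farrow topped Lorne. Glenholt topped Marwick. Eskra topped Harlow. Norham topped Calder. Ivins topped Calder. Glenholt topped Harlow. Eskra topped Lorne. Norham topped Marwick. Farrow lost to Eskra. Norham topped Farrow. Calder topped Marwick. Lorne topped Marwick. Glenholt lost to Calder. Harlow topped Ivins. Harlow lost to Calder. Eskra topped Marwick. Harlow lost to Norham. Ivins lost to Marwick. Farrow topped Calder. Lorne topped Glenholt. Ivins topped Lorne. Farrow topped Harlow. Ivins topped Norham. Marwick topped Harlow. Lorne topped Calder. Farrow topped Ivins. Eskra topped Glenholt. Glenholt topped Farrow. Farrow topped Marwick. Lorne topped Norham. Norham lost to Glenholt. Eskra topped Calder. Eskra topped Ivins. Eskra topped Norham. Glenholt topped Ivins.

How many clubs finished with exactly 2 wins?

Win totals: Norham 4, Marwick 2, Farrow 5, Lorne 5, Ivins 3, Eskra 8, Calder 3, Harlow 1, Glenholt 5.
Exactly 2: Marwick — 1 club.

1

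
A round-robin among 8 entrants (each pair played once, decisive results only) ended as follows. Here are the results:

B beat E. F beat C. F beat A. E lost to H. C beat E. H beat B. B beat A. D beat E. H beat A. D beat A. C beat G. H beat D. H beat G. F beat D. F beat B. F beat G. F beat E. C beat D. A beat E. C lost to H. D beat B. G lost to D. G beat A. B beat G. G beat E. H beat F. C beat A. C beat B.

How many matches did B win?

3

B's results: beat A, E, G; lost to C, D, F, H.
That is 3 wins.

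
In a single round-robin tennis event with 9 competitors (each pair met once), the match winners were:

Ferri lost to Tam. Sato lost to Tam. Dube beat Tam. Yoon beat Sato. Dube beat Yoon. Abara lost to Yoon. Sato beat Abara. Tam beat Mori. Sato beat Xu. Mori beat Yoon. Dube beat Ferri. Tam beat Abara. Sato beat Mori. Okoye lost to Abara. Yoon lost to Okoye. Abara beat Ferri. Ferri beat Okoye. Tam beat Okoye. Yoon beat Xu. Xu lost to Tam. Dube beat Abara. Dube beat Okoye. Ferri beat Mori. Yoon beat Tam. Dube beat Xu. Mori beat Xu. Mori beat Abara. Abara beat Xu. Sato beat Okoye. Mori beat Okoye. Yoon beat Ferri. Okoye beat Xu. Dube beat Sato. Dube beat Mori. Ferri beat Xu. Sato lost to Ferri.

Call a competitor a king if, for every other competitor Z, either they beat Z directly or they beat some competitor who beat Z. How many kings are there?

Okoye cannot reach Dube, Mori in two steps.
Yoon cannot reach Dube in two steps.
Sato cannot reach Tam, Dube in two steps.
Abara cannot reach Tam, Dube in two steps.
Ferri cannot reach Tam, Dube in two steps.
Tam cannot reach Dube in two steps.
Dube reaches everyone (king).
Xu cannot reach Okoye, Yoon, Sato, Abara, Ferri, Tam, Dube, Mori in two steps.
Mori cannot reach Dube in two steps.
Kings: Dube — 1.

1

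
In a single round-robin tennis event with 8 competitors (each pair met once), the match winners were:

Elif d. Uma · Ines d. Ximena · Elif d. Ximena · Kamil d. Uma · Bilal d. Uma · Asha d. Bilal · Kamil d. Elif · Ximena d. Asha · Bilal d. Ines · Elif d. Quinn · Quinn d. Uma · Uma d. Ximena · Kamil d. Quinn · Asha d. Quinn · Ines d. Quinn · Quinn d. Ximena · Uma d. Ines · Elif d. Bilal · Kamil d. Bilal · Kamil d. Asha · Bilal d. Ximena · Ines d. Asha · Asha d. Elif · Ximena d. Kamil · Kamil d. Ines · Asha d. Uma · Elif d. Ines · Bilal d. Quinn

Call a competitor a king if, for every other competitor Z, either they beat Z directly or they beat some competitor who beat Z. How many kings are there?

4

Bilal cannot reach Elif in two steps.
Kamil reaches everyone (king).
Quinn cannot reach Bilal, Elif in two steps.
Ines reaches everyone (king).
Elif reaches everyone (king).
Ximena reaches everyone (king).
Uma cannot reach Bilal, Elif in two steps.
Asha cannot reach Kamil in two steps.
Kings: Kamil, Ines, Elif, Ximena — 4.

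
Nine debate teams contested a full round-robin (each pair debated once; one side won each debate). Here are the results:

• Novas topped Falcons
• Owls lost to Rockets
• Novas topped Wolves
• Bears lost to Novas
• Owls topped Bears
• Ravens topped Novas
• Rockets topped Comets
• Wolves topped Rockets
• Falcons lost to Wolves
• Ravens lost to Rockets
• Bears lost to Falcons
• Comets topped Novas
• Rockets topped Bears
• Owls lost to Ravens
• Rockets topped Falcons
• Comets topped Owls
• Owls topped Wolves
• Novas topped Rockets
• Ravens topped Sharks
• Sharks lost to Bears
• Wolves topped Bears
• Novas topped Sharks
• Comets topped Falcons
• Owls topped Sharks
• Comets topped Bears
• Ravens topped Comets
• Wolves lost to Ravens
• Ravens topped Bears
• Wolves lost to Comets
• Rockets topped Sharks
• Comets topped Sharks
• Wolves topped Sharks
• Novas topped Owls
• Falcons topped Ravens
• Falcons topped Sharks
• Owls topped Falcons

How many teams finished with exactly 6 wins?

4

Win totals: Wolves 4, Novas 6, Falcons 3, Rockets 6, Comets 6, Bears 1, Owls 4, Sharks 0, Ravens 6.
Exactly 6: Novas, Rockets, Comets, Ravens — 4 teams.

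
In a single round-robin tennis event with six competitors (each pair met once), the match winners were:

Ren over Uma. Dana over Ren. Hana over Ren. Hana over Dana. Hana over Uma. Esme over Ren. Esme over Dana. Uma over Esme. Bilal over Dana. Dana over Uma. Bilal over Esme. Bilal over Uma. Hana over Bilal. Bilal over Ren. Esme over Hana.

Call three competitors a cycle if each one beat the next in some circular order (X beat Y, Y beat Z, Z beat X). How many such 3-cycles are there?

Win totals: Esme 3, Ren 1, Dana 2, Hana 4, Bilal 4, Uma 1.
A competitor with w wins dominates both others in C(w,2) triples; summing gives 3 + 0 + 1 + 6 + 6 + 0 = 16 transitive triples.
Total triples C(6,3) = 20, so cyclic triples = 20 − 16 = 4.

4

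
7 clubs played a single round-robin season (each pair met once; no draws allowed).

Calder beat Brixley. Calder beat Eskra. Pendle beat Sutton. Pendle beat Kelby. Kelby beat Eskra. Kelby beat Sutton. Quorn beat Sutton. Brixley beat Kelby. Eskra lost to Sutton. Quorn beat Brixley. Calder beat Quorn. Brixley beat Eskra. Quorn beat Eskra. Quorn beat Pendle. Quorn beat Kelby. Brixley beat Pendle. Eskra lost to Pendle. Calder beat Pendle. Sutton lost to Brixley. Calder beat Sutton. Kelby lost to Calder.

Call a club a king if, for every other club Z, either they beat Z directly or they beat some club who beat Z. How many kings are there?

1

Quorn cannot reach Calder in two steps.
Pendle cannot reach Quorn, Calder, Brixley in two steps.
Calder reaches everyone (king).
Brixley cannot reach Quorn, Calder in two steps.
Sutton cannot reach Quorn, Pendle, Calder, Brixley, Kelby in two steps.
Eskra cannot reach Quorn, Pendle, Calder, Brixley, Sutton, Kelby in two steps.
Kelby cannot reach Quorn, Pendle, Calder, Brixley in two steps.
Kings: Calder — 1.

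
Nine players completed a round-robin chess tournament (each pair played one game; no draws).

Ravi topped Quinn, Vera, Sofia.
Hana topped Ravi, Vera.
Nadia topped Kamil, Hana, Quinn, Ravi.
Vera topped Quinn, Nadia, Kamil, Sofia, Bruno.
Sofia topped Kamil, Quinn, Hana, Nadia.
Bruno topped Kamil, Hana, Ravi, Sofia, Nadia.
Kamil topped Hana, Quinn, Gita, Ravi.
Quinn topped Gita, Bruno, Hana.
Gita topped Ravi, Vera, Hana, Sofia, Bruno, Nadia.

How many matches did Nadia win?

4

Nadia's results: beat Kamil, Ravi, Hana, Quinn; lost to Gita, Sofia, Bruno, Vera.
That is 4 wins.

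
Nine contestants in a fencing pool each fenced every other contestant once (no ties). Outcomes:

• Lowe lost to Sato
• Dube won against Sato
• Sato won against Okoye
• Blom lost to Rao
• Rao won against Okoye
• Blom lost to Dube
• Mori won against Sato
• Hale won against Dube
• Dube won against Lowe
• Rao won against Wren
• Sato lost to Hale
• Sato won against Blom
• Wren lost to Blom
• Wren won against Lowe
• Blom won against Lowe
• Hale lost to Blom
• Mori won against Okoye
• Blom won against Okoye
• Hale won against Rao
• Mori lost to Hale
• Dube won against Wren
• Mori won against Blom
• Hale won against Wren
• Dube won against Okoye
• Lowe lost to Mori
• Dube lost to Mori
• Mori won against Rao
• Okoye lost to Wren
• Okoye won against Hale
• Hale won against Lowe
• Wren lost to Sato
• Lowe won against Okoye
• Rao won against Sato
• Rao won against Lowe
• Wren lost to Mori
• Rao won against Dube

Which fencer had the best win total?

Win totals: Sato 4, Hale 6, Dube 5, Blom 4, Wren 2, Okoye 1, Rao 6, Lowe 1, Mori 7.
Mori leads with 7 wins (next highest: 6).

Mori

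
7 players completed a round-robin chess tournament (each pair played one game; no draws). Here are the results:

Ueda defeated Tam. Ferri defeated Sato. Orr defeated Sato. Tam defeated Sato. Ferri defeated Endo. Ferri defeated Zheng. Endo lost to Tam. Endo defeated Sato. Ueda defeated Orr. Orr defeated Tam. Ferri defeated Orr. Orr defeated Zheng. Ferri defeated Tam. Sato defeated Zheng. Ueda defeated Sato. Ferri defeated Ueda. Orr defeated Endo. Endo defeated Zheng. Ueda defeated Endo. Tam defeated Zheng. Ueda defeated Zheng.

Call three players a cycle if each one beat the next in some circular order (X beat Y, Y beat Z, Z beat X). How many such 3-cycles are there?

Win totals: Orr 4, Tam 3, Ferri 6, Sato 1, Endo 2, Zheng 0, Ueda 5.
A player with w wins dominates both others in C(w,2) triples; summing gives 6 + 3 + 15 + 0 + 1 + 0 + 10 = 35 transitive triples.
Total triples C(7,3) = 35, so cyclic triples = 35 − 35 = 0.

0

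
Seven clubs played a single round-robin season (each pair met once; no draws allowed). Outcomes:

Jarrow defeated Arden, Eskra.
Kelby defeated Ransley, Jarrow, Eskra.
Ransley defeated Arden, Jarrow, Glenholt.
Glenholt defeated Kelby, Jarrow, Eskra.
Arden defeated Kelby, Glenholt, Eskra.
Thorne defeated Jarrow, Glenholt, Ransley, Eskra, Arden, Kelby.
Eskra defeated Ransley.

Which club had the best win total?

Win totals: Jarrow 2, Eskra 1, Glenholt 3, Kelby 3, Thorne 6, Ransley 3, Arden 3.
Thorne leads with 6 wins (next highest: 3).

Thorne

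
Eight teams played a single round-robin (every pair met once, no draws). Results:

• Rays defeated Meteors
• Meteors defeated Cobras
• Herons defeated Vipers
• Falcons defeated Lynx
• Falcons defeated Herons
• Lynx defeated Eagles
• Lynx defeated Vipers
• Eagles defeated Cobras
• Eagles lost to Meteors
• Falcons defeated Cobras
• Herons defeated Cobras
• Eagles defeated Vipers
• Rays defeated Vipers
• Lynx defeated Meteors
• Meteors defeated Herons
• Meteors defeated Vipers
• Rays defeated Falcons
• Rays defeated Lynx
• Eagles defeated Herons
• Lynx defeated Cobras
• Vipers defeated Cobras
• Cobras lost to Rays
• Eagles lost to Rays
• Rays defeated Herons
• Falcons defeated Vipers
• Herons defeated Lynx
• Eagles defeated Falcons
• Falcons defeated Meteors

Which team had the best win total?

Rays

Win totals: Herons 3, Cobras 0, Rays 7, Eagles 4, Meteors 4, Lynx 4, Vipers 1, Falcons 5.
Rays leads with 7 wins (next highest: 5).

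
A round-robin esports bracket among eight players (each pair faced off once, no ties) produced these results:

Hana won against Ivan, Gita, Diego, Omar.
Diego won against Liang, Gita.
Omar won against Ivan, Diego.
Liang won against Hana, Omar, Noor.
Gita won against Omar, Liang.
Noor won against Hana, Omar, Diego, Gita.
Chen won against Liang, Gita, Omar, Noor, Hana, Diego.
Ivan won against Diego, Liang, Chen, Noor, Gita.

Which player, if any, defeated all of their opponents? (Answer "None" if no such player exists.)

None

Highest win total is Chen with 6 (out of 7 possible).
Chen lost to Ivan, so no player went undefeated.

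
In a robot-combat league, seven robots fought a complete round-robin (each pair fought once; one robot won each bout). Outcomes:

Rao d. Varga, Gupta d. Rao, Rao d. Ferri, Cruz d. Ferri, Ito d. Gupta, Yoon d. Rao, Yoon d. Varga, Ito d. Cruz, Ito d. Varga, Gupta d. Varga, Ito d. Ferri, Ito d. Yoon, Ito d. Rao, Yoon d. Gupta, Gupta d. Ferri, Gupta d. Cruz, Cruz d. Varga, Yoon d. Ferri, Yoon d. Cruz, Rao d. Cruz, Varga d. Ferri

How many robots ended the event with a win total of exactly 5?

1

Win totals: Gupta 4, Rao 3, Varga 1, Ferri 0, Ito 6, Cruz 2, Yoon 5.
Exactly 5: Yoon — 1 robot.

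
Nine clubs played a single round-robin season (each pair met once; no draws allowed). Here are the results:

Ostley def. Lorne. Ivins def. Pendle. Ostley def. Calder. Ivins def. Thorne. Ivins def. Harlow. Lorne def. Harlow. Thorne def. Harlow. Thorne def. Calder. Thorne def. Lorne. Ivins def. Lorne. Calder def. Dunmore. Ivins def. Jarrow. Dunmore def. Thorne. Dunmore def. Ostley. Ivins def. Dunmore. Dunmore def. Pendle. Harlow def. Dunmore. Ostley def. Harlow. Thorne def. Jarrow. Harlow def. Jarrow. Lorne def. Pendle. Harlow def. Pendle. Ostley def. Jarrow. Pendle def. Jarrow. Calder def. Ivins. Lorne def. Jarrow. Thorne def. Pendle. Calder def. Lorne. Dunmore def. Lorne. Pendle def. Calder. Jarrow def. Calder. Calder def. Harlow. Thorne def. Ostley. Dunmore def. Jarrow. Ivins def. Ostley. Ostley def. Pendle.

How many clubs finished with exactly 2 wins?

1

Win totals: Lorne 3, Calder 4, Jarrow 1, Ostley 5, Dunmore 5, Pendle 2, Ivins 7, Harlow 3, Thorne 6.
Exactly 2: Pendle — 1 club.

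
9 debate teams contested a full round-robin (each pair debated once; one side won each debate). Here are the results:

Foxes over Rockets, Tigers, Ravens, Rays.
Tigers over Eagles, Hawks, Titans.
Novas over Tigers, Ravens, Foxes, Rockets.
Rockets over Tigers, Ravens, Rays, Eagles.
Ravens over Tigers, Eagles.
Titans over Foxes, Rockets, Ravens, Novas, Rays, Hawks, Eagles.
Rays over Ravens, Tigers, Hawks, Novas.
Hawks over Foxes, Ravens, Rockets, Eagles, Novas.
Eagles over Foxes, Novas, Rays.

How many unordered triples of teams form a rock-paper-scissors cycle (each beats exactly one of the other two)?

Win totals: Rockets 4, Titans 7, Novas 4, Eagles 3, Foxes 4, Ravens 2, Rays 4, Hawks 5, Tigers 3.
A team with w wins dominates both others in C(w,2) triples; summing gives 6 + 21 + 6 + 3 + 6 + 1 + 6 + 10 + 3 = 62 transitive triples.
Total triples C(9,3) = 84, so cyclic triples = 84 − 62 = 22.

22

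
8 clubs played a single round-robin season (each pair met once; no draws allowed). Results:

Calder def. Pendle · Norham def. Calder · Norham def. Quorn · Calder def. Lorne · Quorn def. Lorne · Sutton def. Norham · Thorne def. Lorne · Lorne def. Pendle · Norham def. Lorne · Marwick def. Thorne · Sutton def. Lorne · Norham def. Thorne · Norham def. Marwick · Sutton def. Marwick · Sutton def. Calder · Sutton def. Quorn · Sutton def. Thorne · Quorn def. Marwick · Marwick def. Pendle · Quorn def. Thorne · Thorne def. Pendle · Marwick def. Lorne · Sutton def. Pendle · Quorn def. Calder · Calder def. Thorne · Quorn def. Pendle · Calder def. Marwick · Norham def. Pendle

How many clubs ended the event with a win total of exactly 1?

Win totals: Lorne 1, Quorn 5, Calder 4, Norham 6, Sutton 7, Marwick 3, Pendle 0, Thorne 2.
Exactly 1: Lorne — 1 club.

1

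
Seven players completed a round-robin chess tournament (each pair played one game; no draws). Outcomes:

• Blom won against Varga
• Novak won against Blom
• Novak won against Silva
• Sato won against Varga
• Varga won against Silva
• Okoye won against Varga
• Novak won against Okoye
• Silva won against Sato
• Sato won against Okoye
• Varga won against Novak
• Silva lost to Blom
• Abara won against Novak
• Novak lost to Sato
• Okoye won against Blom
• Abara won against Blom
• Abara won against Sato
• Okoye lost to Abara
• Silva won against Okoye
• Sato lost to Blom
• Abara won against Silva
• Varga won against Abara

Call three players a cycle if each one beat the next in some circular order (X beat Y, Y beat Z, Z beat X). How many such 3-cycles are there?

11

Win totals: Abara 5, Sato 3, Varga 3, Blom 3, Silva 2, Novak 3, Okoye 2.
A player with w wins dominates both others in C(w,2) triples; summing gives 10 + 3 + 3 + 3 + 1 + 3 + 1 = 24 transitive triples.
Total triples C(7,3) = 35, so cyclic triples = 35 − 24 = 11.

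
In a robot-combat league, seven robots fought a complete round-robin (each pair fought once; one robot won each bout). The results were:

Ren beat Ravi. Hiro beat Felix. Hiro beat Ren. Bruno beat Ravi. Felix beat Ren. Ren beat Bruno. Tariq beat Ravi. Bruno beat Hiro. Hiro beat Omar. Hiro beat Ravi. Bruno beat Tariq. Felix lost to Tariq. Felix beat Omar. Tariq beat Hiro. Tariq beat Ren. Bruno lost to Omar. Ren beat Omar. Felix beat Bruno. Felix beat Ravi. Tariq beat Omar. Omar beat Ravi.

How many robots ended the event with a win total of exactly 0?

1

Win totals: Tariq 5, Hiro 4, Felix 4, Ravi 0, Bruno 3, Ren 3, Omar 2.
Exactly 0: Ravi — 1 robot.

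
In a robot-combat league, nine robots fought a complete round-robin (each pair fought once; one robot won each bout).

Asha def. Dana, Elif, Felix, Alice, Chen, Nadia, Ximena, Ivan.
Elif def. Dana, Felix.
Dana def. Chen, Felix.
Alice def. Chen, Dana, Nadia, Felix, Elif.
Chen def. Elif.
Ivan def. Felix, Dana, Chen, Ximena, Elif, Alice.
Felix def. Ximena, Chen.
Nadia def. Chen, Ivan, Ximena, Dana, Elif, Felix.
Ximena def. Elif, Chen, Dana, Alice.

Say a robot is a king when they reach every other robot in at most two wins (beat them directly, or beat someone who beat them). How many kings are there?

Elif cannot reach Asha, Nadia, Alice, Ivan in two steps.
Chen cannot reach Asha, Ximena, Nadia, Alice, Ivan in two steps.
Asha reaches everyone (king).
Ximena cannot reach Asha, Ivan in two steps.
Nadia cannot reach Asha in two steps.
Alice cannot reach Asha in two steps.
Ivan cannot reach Asha in two steps.
Dana cannot reach Asha, Nadia, Alice, Ivan in two steps.
Felix cannot reach Asha, Nadia, Ivan in two steps.
Kings: Asha — 1.

1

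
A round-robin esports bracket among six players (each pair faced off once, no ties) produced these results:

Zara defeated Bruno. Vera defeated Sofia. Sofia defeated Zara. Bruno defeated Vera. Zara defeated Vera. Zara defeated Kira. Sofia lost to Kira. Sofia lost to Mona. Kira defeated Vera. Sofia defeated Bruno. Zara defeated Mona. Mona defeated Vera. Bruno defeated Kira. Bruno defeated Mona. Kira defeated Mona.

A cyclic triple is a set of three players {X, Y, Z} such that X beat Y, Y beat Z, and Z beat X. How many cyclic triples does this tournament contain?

6

Of the C(6,3) = 20 triples, the cyclic ones are: {Bruno, Vera, Sofia}; {Bruno, Sofia, Kira}; {Bruno, Sofia, Mona}; {Vera, Sofia, Zara}; {Sofia, Zara, Kira}; {Sofia, Zara, Mona}.
That is 6.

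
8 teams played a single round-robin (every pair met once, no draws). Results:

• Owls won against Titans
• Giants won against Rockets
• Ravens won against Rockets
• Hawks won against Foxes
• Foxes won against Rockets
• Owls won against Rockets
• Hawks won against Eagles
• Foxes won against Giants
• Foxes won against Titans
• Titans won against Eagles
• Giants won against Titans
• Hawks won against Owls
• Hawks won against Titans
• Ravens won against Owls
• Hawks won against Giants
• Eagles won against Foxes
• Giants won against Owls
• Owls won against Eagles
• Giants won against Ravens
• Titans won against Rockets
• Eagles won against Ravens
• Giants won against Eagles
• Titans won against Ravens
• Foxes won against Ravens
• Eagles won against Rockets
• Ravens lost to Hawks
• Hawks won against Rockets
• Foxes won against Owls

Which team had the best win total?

Hawks

Win totals: Eagles 3, Foxes 5, Ravens 2, Titans 3, Rockets 0, Owls 3, Hawks 7, Giants 5.
Hawks leads with 7 wins (next highest: 5).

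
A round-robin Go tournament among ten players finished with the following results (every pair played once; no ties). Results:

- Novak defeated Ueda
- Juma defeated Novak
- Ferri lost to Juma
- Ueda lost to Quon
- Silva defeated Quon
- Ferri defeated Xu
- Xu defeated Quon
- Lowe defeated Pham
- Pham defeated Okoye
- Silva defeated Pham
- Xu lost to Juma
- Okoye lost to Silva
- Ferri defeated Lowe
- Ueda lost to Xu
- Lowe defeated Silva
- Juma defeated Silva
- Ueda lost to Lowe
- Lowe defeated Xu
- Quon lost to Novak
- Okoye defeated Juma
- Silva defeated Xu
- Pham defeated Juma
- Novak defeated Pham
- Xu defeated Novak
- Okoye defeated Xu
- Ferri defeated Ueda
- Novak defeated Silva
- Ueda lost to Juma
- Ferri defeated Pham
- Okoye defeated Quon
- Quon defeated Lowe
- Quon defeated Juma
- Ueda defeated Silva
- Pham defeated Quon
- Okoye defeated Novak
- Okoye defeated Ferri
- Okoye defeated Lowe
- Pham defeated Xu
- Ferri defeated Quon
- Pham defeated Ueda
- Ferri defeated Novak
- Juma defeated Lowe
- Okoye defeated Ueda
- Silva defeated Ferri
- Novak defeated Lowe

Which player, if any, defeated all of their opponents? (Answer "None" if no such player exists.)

None

Highest win total is Okoye with 7 (out of 9 possible).
Okoye lost to Pham, Silva, so no player went undefeated.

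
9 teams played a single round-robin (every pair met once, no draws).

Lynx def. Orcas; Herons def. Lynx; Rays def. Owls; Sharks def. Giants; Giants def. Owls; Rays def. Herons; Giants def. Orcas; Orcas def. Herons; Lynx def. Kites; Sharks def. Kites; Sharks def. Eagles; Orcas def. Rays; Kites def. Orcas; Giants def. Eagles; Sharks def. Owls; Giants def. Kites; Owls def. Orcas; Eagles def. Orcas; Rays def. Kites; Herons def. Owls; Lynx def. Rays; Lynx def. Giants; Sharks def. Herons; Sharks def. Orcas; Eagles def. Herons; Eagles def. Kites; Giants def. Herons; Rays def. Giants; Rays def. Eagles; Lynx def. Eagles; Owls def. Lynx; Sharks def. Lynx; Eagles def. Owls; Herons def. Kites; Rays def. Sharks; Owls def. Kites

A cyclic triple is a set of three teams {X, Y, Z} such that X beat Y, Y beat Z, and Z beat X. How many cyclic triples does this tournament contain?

Win totals: Orcas 2, Kites 1, Sharks 7, Rays 6, Eagles 4, Owls 3, Giants 5, Lynx 5, Herons 3.
A team with w wins dominates both others in C(w,2) triples; summing gives 1 + 0 + 21 + 15 + 6 + 3 + 10 + 10 + 3 = 69 transitive triples.
Total triples C(9,3) = 84, so cyclic triples = 84 − 69 = 15.

15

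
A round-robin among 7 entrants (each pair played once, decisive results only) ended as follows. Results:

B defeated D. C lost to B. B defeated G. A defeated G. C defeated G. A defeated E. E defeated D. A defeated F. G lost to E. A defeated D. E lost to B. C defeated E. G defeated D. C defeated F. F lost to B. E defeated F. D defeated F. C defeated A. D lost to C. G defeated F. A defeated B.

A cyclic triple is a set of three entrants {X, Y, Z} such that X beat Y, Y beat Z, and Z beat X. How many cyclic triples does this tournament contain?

Win totals: A 5, B 5, C 5, D 1, E 3, F 0, G 2.
An entrant with w wins dominates both others in C(w,2) triples; summing gives 10 + 10 + 10 + 0 + 3 + 0 + 1 = 34 transitive triples.
Total triples C(7,3) = 35, so cyclic triples = 35 − 34 = 1.

1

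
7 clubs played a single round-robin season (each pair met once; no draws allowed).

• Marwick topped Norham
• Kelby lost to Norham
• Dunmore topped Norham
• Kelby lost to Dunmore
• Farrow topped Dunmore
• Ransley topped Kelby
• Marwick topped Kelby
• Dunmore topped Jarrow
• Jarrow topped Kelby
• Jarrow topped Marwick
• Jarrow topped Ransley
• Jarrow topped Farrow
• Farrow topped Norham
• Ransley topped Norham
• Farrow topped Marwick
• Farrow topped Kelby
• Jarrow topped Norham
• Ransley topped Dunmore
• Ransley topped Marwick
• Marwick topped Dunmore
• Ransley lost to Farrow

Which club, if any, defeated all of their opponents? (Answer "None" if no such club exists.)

None

Highest win total is Jarrow with 5 (out of 6 possible).
Jarrow lost to Dunmore, so no club went undefeated.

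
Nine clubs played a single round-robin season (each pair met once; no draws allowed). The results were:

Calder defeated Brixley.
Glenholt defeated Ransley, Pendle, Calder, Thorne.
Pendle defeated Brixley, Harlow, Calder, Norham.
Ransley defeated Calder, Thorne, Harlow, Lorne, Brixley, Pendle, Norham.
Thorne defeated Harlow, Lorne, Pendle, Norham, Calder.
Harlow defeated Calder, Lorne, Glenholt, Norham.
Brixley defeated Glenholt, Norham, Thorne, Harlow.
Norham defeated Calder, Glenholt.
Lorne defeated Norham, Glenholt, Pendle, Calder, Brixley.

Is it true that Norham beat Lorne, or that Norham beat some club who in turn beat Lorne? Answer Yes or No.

Norham did not beat Lorne directly.
Norham beat Glenholt, Calder, but each of them lost to Lorne. No two-step path.

No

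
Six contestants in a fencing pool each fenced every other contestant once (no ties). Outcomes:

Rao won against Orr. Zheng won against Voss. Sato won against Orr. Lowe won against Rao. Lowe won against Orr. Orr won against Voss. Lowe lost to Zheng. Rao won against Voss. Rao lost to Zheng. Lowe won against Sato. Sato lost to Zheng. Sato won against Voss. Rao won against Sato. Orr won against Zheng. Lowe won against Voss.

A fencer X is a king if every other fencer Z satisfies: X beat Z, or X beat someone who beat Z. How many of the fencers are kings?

Zheng reaches everyone (king).
Rao cannot reach Lowe in two steps.
Lowe reaches everyone (king).
Orr reaches everyone (king).
Voss cannot reach Zheng, Rao, Lowe, Orr, Sato in two steps.
Sato cannot reach Rao, Lowe in two steps.
Kings: Zheng, Lowe, Orr — 3.

3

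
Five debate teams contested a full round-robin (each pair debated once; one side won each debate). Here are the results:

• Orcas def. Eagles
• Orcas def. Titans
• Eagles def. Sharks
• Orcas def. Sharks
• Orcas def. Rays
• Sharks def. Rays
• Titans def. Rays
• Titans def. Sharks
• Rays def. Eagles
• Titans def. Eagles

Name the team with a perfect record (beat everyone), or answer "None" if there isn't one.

Orcas has 4 wins out of 4 opponents — a perfect record.

Orcas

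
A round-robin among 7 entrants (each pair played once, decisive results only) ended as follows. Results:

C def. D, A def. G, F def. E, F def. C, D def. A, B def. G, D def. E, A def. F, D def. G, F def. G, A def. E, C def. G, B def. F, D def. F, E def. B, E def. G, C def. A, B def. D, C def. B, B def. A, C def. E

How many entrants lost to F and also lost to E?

1

F beat: C, E, G.
E beat: B, G.
Both beat: G — 1.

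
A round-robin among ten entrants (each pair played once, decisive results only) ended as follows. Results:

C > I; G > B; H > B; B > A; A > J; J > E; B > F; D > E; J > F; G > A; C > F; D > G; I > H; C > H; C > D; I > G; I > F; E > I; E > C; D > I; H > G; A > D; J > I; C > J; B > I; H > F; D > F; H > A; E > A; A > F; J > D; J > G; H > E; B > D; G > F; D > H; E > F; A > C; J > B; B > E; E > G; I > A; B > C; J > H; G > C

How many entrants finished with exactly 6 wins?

1

Win totals: A 4, B 6, C 5, D 5, E 5, F 0, G 4, H 5, I 4, J 7.
Exactly 6: B — 1 entrant.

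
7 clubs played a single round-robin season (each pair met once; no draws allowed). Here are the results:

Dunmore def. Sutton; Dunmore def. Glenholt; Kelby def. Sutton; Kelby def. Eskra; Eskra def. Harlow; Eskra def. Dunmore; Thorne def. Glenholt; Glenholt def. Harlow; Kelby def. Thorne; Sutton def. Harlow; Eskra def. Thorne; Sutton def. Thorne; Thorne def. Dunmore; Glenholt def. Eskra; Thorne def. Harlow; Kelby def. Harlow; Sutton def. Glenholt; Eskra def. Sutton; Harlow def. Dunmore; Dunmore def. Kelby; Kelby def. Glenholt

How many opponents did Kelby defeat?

Kelby's results: beat Sutton, Glenholt, Harlow, Eskra, Thorne; lost to Dunmore.
That is 5 wins.

5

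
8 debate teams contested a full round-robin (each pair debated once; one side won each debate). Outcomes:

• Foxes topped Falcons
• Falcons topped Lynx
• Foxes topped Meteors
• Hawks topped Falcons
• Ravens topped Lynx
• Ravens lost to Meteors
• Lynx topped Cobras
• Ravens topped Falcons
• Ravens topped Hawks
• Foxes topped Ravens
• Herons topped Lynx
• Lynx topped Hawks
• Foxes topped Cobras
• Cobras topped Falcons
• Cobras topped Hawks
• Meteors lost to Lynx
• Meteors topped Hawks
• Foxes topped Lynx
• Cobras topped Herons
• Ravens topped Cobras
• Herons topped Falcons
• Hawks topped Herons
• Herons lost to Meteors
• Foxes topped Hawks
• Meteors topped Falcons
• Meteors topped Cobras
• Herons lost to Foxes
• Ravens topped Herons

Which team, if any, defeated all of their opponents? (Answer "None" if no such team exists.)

Foxes has 7 wins out of 7 opponents — a perfect record.

Foxes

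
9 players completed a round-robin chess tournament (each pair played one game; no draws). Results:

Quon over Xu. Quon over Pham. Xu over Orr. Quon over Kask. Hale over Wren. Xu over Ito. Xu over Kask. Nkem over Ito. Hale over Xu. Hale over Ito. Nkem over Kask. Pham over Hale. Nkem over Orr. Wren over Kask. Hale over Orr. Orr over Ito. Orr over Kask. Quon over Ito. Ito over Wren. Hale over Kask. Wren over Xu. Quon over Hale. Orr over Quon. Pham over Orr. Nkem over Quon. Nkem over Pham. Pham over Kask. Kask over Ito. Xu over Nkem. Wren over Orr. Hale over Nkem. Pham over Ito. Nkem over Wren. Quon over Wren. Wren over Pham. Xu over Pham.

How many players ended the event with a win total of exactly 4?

Win totals: Quon 6, Kask 1, Hale 6, Wren 4, Nkem 6, Xu 5, Ito 1, Orr 3, Pham 4.
Exactly 4: Wren, Pham — 2 players.

2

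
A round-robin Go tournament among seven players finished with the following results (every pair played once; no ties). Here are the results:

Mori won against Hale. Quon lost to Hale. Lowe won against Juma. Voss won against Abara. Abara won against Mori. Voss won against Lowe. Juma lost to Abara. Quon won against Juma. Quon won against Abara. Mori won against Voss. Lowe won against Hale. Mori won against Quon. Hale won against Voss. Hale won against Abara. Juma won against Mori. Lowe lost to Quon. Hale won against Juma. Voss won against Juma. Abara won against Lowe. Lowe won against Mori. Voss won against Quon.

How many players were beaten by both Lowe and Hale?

1

Lowe beat: Mori, Juma, Hale.
Hale beat: Abara, Juma, Voss, Quon.
Both beat: Juma — 1.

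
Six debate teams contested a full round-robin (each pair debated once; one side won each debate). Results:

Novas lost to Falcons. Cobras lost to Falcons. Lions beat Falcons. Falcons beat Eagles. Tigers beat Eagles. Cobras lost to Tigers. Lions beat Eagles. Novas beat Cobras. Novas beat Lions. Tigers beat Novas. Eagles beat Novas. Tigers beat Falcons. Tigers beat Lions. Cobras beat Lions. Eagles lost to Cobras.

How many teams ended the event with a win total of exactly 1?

1

Win totals: Lions 2, Cobras 2, Falcons 3, Tigers 5, Eagles 1, Novas 2.
Exactly 1: Eagles — 1 team.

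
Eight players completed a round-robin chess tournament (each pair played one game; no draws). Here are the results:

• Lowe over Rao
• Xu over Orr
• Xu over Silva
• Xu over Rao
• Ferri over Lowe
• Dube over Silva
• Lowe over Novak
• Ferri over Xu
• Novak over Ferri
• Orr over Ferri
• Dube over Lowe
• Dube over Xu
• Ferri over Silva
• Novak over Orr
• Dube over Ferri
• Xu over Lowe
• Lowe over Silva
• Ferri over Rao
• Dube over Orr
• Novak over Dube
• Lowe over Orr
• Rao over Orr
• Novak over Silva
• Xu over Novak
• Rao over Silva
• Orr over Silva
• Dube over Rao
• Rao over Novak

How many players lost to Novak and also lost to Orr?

Novak beat: Dube, Silva, Orr, Ferri.
Orr beat: Silva, Ferri.
Both beat: Silva, Ferri — 2.

2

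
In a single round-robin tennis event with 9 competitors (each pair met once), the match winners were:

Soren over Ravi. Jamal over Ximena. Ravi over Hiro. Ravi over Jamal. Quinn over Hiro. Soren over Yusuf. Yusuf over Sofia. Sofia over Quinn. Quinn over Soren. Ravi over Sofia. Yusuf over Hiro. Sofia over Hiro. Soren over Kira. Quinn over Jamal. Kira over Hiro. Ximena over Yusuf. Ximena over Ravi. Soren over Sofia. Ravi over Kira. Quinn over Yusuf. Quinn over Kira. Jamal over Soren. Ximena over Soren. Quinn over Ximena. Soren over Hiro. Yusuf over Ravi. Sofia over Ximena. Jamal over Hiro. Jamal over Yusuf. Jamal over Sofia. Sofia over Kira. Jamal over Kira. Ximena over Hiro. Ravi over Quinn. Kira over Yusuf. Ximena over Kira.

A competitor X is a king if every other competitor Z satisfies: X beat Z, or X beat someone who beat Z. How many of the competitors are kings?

Hiro cannot reach Yusuf, Ximena, Ravi, Sofia, Quinn, Kira, Soren, Jamal in two steps.
Yusuf cannot reach Soren in two steps.
Ximena reaches everyone (king).
Ravi reaches everyone (king).
Sofia reaches everyone (king).
Quinn reaches everyone (king).
Kira cannot reach Ximena, Quinn, Soren, Jamal in two steps.
Soren reaches everyone (king).
Jamal reaches everyone (king).
Kings: Ximena, Ravi, Sofia, Quinn, Soren, Jamal — 6.

6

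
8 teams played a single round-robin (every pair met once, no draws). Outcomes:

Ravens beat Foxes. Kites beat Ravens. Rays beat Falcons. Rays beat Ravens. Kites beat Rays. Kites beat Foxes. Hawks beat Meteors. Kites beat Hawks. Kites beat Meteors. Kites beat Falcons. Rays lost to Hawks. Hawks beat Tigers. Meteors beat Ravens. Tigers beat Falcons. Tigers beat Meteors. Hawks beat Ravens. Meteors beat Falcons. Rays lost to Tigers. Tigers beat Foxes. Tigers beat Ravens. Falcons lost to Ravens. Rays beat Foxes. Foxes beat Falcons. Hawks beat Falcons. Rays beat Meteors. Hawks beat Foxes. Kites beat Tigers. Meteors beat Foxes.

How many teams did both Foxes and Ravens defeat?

1

Foxes beat: Falcons.
Ravens beat: Falcons, Foxes.
Both beat: Falcons — 1.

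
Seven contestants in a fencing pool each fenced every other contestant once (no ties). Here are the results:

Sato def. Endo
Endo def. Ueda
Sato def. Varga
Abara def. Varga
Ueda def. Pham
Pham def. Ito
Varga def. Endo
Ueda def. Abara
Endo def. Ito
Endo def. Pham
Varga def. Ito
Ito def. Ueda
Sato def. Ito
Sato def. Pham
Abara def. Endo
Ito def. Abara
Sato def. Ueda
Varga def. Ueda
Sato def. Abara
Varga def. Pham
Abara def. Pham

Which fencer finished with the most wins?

Win totals: Ueda 2, Sato 6, Abara 3, Ito 2, Endo 3, Varga 4, Pham 1.
Sato leads with 6 wins (next highest: 4).

Sato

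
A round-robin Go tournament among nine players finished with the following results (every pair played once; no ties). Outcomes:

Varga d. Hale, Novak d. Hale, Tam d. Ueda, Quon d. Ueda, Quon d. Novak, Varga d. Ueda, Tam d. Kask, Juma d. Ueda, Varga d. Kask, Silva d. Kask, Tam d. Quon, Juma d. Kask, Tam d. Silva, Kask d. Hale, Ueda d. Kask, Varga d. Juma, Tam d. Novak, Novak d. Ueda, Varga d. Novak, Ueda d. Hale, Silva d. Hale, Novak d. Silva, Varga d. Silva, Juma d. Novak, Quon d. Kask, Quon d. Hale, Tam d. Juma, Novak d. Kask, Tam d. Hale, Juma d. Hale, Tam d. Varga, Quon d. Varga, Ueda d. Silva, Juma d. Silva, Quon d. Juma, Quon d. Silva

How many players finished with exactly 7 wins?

Win totals: Tam 8, Hale 0, Ueda 3, Novak 4, Silva 2, Juma 5, Kask 1, Quon 7, Varga 6.
Exactly 7: Quon — 1 player.

1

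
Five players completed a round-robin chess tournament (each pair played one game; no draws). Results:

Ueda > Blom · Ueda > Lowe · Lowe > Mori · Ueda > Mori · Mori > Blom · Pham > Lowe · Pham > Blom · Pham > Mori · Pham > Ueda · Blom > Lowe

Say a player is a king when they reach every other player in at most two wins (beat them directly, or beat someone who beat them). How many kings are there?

1

Pham reaches everyone (king).
Mori cannot reach Pham, Ueda in two steps.
Ueda cannot reach Pham in two steps.
Lowe cannot reach Pham, Ueda in two steps.
Blom cannot reach Pham, Ueda in two steps.
Kings: Pham — 1.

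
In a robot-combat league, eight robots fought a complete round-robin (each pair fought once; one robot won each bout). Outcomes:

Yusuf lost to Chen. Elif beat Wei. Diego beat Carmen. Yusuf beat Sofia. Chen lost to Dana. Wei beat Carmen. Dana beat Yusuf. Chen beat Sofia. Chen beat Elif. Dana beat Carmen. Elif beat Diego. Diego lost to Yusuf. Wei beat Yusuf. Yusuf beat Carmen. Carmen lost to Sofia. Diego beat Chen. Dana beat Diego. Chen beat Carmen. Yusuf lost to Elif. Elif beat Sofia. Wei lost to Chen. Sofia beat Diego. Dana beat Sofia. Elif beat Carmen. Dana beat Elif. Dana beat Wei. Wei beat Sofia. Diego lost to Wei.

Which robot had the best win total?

Win totals: Elif 5, Carmen 0, Chen 5, Yusuf 3, Wei 4, Diego 2, Dana 7, Sofia 2.
Dana leads with 7 wins (next highest: 5).

Dana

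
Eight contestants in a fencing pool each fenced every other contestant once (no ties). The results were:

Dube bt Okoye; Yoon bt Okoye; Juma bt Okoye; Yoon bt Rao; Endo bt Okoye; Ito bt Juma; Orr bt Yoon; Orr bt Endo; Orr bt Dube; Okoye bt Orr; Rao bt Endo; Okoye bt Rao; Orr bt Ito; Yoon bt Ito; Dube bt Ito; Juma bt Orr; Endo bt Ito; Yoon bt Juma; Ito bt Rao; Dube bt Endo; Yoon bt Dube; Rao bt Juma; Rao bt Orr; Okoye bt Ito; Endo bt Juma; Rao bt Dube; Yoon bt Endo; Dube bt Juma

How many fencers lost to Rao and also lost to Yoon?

Rao beat: Orr, Endo, Juma, Dube.
Yoon beat: Okoye, Rao, Endo, Ito, Juma, Dube.
Both beat: Endo, Juma, Dube — 3.

3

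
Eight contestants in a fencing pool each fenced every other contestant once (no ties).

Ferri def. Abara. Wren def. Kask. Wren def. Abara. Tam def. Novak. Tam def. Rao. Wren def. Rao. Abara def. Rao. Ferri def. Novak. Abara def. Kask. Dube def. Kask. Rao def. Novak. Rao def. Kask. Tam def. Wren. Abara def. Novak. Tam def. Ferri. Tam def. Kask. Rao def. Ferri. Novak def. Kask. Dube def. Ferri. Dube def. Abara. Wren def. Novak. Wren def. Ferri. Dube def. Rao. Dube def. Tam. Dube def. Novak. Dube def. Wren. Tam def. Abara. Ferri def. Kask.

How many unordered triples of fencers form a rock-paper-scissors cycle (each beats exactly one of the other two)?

Win totals: Wren 5, Tam 6, Dube 7, Novak 1, Rao 3, Abara 3, Kask 0, Ferri 3.
A fencer with w wins dominates both others in C(w,2) triples; summing gives 10 + 15 + 21 + 0 + 3 + 3 + 0 + 3 = 55 transitive triples.
Total triples C(8,3) = 56, so cyclic triples = 56 − 55 = 1.

1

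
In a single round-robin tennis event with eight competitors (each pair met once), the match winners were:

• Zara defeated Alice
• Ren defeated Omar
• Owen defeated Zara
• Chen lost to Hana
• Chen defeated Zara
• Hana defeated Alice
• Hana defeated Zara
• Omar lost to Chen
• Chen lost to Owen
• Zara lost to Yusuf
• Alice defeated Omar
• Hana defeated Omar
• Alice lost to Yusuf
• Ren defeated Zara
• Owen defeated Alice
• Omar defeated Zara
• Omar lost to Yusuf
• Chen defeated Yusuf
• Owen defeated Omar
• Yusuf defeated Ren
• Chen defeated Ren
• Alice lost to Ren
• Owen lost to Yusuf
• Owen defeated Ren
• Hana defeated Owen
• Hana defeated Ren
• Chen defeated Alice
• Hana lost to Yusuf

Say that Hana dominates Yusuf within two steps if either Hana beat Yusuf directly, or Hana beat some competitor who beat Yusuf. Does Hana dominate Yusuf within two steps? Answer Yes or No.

Yes

Hana did not beat Yusuf directly.
Hana beat Zara, Chen, Alice, Omar, Ren, Owen. Of those, Chen beat Yusuf.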